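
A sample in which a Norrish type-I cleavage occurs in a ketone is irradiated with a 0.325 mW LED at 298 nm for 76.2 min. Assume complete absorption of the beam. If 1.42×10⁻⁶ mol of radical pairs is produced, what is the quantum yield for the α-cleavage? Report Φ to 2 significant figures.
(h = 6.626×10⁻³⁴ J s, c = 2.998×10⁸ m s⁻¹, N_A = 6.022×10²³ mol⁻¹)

Photon energy at 298 nm: hc/λ = (6.626×10⁻³⁴)(2.998×10⁸)/(298×10⁻⁹) = 6.666×10⁻¹⁹ J.
Energy delivered: (0.325 mW)(4572 s) = 1.486 J.
Photons incident: 1.486 / 6.666×10⁻¹⁹ = 2.229×10¹⁸, i.e. 2.229×10¹⁸/6.022×10²³ = 3.701×10⁻⁶ mol.
Φ = 1.42×10⁻⁶ mol / 3.701×10⁻⁶ mol photons = 0.38.

Φ = 0.38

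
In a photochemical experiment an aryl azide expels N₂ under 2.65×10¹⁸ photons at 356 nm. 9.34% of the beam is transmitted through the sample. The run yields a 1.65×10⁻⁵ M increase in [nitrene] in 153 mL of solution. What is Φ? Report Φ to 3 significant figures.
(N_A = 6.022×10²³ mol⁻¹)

Product: (1.65×10⁻⁵ M)(0.153 L) = 2.525×10⁻⁶ mol.
Moles of photons: 2.65×10¹⁸ / 6.022×10²³ = 4.401×10⁻⁶ mol.
Fraction absorbed: 1 − 9.34/100 = 0.9066.
Photons absorbed: 0.9066 × 4.401×10⁻⁶ = 3.990×10⁻⁶ mol.
Φ = 2.525×10⁻⁶ mol / 3.990×10⁻⁶ mol photons = 0.633.

Φ = 0.633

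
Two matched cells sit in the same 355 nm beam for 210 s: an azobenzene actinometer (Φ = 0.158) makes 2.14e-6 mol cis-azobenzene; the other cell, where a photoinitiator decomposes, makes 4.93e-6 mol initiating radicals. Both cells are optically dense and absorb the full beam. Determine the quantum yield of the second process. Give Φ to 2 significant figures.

Photons absorbed by the actinometer: 2.14e-6 / 0.158 = 1.354e-5 mol.
Φ(unknown) = 4.93e-6 / 1.354e-5 = 0.36.

Φ = 0.36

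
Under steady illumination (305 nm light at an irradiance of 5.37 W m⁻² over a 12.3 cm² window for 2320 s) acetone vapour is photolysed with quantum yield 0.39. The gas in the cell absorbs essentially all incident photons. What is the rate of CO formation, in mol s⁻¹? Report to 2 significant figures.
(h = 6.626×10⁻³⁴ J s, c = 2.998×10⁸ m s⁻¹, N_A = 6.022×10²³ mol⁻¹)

Photon energy at 305 nm: hc/λ = (6.626×10⁻³⁴)(2.998×10⁸)/(305×10⁻⁹) = 6.513×10⁻¹⁹ J.
Energy delivered: (5.37 W m⁻²)(12.3×10⁻⁴ m²)(2320 s) = 15.32 J.
Photons incident: 15.32 / 6.513×10⁻¹⁹ = 2.352×10¹⁹, i.e. 2.352×10¹⁹/6.022×10²³ = 3.906×10⁻⁵ mol.
Product formed: 0.39 × 3.906×10⁻⁵ = 1.523×10⁻⁵ mol.
Rate: 1.523×10⁻⁵ / 2320 s = 6.6×10⁻⁹ mol s⁻¹.

6.6×10⁻⁹ mol s⁻¹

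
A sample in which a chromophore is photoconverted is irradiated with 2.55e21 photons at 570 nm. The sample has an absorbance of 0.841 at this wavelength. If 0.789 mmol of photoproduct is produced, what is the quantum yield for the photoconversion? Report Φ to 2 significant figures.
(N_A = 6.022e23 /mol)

Φ = 0.22

Product: 0.789 mmol = 7.89e-4 mol.
Moles of photons: 2.55e21 / 6.022e23 = 0.004234 mol.
Fraction absorbed: 1 − 10^(−0.841) = 0.8558.
Photons absorbed: 0.8558 × 0.004234 = 0.003623 mol.
Φ = 7.89e-4 mol / 0.003623 mol photons = 0.22.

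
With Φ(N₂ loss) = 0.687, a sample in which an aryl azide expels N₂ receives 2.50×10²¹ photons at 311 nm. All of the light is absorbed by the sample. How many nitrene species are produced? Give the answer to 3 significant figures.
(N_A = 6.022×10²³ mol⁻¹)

1.72×10²¹ species

Moles of photons: 2.50×10²¹ / 6.022×10²³ = 0.004151 mol.
Product: Φ × n_abs = 0.687 × 0.004151 = 0.002852 mol.
As a count: 0.002852 × 6.022×10²³ = 1.72×10²¹.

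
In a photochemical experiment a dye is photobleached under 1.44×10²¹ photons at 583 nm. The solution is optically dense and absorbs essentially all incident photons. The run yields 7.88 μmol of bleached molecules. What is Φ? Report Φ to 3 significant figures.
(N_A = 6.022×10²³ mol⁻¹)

Φ = 0.00330

Product: 7.88 μmol = 7.88×10⁻⁶ mol.
Moles of photons: 1.44×10²¹ / 6.022×10²³ = 0.002391 mol.
Φ = 7.88×10⁻⁶ mol / 0.002391 mol photons = 0.00330.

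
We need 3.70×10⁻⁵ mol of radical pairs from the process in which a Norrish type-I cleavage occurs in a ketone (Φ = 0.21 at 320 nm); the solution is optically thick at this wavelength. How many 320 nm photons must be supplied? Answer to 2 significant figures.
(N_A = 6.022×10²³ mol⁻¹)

1.1×10²⁰ photons

Photons that must be absorbed: 3.70×10⁻⁵ / 0.21 = 1.762×10⁻⁴ mol.
Photon count: 1.762×10⁻⁴ × 6.022×10²³ = 1.1×10²⁰.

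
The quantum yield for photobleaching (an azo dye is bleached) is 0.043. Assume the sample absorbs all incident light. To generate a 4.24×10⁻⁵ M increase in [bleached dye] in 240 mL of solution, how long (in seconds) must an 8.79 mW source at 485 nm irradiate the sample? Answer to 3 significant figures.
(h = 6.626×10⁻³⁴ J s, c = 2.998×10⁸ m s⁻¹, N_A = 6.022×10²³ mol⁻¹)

t ≈ 6640 s

Product: (4.24×10⁻⁵ M)(0.24 L) = 1.018×10⁻⁵ mol.
Photons that must be absorbed: 1.018×10⁻⁵ / 0.043 = 2.367×10⁻⁴ mol.
Photon energy: hc/λ = 4.096×10⁻¹⁹ J; per mole, 2.467×10⁵ J mol⁻¹.
Energy required: 2.367×10⁻⁴ × 2.467×10⁵ = 58.39 J.
Time: 58.39 J / 0.00879 W = 6640 s.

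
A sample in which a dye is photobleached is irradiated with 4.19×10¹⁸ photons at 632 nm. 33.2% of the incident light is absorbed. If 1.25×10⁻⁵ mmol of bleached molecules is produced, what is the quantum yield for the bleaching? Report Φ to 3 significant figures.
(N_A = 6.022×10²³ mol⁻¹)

Product: 1.25×10⁻⁵ mmol = 1.25×10⁻⁸ mol.
Moles of photons: 4.19×10¹⁸ / 6.022×10²³ = 6.958×10⁻⁶ mol.
Photons absorbed: 0.332 × 6.958×10⁻⁶ = 2.310×10⁻⁶ mol.
Φ = 1.25×10⁻⁸ mol / 2.310×10⁻⁶ mol photons = 0.00541.

Φ = 0.00541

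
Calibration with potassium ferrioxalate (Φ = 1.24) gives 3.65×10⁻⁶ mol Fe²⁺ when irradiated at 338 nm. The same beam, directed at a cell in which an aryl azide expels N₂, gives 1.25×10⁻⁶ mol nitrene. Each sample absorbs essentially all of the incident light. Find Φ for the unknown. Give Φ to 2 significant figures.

Φ = 0.42

Photons absorbed by the actinometer: 3.65×10⁻⁶ / 1.24 = 2.944×10⁻⁶ mol.
Φ(unknown) = 1.25×10⁻⁶ / 2.944×10⁻⁶ = 0.42.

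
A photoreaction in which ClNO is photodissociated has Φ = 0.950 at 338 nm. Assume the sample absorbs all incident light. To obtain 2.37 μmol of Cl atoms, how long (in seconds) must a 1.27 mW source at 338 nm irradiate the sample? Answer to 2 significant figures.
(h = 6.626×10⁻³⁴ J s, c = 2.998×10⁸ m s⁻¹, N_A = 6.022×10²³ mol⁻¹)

Product: 2.37 μmol = 2.37×10⁻⁶ mol.
Photons that must be absorbed: 2.37×10⁻⁶ / 0.950 = 2.495×10⁻⁶ mol.
Photon energy: hc/λ = 5.877×10⁻¹⁹ J; per mole, 3.539×10⁵ J mol⁻¹.
Energy required: 2.495×10⁻⁶ × 3.539×10⁵ = 0.8830 J.
Time: 0.8830 J / 0.00127 W = 700 s.

t ≈ 700 s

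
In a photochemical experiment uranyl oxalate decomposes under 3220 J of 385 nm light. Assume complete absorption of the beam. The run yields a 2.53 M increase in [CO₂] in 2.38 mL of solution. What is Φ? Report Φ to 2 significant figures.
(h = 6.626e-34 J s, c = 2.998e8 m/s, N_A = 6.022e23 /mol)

Φ = 0.58

Product: (2.53 M)(0.00238 L) = 0.006021 mol.
Photon energy at 385 nm: hc/λ = (6.626e-34)(2.998e8)/(385e-9) = 5.160e-19 J.
Photons incident: 3220 / 5.160e-19 = 6.240e21, i.e. 6.240e21/6.022e23 = 0.01036 mol.
Φ = 0.006021 mol / 0.01036 mol photons = 0.58.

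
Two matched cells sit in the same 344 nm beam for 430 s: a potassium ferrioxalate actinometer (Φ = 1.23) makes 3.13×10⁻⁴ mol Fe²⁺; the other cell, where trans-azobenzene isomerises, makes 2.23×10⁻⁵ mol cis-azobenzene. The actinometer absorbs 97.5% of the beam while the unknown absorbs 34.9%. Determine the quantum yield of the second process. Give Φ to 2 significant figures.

Φ = 0.24

Photons absorbed by the actinometer: 3.13×10⁻⁴ / 1.23 = 2.545×10⁻⁴ mol.
Incident flux: 2.545×10⁻⁴ / 0.975 = 2.610×10⁻⁴ einstein.
Absorbed by unknown: 0.349 × 2.610×10⁻⁴ = 9.109×10⁻⁵ mol.
Φ(unknown) = 2.23×10⁻⁵ / 9.109×10⁻⁵ = 0.24.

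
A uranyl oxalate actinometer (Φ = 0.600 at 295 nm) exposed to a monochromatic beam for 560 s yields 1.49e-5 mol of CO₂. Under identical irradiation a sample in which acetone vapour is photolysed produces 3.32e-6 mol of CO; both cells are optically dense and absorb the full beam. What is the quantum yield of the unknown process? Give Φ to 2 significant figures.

Photons absorbed by the actinometer: 1.49e-5 / 0.600 = 2.483e-5 mol.
Φ(unknown) = 3.32e-6 / 2.483e-5 = 0.13.

Φ = 0.13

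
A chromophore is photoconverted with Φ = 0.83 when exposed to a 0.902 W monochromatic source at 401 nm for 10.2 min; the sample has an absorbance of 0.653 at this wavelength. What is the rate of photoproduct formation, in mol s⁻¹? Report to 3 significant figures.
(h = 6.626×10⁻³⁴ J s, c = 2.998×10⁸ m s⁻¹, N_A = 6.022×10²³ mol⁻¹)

1.95×10⁻⁶ mol s⁻¹

Photon energy at 401 nm: hc/λ = (6.626×10⁻³⁴)(2.998×10⁸)/(401×10⁻⁹) = 4.954×10⁻¹⁹ J.
Energy delivered: (0.902 W)(612 s) = 552.0 J.
Photons incident: 552.0 / 4.954×10⁻¹⁹ = 1.114×10²¹, i.e. 1.114×10²¹/6.022×10²³ = 0.001850 mol.
Fraction absorbed: 1 − 10^(−0.653) = 0.7777.
Photons absorbed: 0.7777 × 0.001850 = 0.001439 mol.
Product formed: 0.83 × 0.001439 = 0.001194 mol.
Rate: 0.001194 / 612 s = 1.95×10⁻⁶ mol s⁻¹.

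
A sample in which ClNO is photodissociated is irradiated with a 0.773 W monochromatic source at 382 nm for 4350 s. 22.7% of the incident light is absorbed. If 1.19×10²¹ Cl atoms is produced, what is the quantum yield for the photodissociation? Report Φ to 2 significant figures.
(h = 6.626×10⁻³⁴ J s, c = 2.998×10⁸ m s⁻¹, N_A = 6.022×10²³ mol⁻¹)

Product: 1.19×10²¹ / 6.022×10²³ = 0.001976 mol.
Photon energy at 382 nm: hc/λ = (6.626×10⁻³⁴)(2.998×10⁸)/(382×10⁻⁹) = 5.200×10⁻¹⁹ J.
Energy delivered: (0.773 W)(4350 s) = 3363 J.
Photons incident: 3363 / 5.200×10⁻¹⁹ = 6.467×10²¹, i.e. 6.467×10²¹/6.022×10²³ = 0.01074 mol.
Photons absorbed: 0.227 × 0.01074 = 0.002438 mol.
Φ = 0.001976 mol / 0.002438 mol photons = 0.81.

Φ = 0.81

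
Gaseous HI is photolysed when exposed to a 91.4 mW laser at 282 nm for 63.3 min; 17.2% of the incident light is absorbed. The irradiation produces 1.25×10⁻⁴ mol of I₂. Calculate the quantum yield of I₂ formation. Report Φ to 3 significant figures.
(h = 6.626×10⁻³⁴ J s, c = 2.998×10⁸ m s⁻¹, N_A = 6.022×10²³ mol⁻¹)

Photon energy at 282 nm: hc/λ = (6.626×10⁻³⁴)(2.998×10⁸)/(282×10⁻⁹) = 7.044×10⁻¹⁹ J.
Energy delivered: (91.4 mW)(3798 s) = 347.1 J.
Photons incident: 347.1 / 7.044×10⁻¹⁹ = 4.928×10²⁰, i.e. 4.928×10²⁰/6.022×10²³ = 8.183×10⁻⁴ mol.
Photons absorbed: 0.172 × 8.183×10⁻⁴ = 1.407×10⁻⁴ mol.
Φ = 1.25×10⁻⁴ mol / 1.407×10⁻⁴ mol photons = 0.888.

Φ = 0.888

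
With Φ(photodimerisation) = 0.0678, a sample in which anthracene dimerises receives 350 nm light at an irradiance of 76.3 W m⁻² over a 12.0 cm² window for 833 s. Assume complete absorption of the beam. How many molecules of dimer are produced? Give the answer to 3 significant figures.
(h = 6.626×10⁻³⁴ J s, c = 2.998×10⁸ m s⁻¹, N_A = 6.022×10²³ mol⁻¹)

Photon energy at 350 nm: hc/λ = (6.626×10⁻³⁴)(2.998×10⁸)/(350×10⁻⁹) = 5.676×10⁻¹⁹ J.
Energy delivered: (76.3 W m⁻²)(12.0×10⁻⁴ m²)(833 s) = 76.27 J.
Photons incident: 76.27 / 5.676×10⁻¹⁹ = 1.344×10²⁰, i.e. 1.344×10²⁰/6.022×10²³ = 2.232×10⁻⁴ mol.
Product: Φ × n_abs = 0.0678 × 2.232×10⁻⁴ = 1.513×10⁻⁵ mol.
As a count: 1.513×10⁻⁵ × 6.022×10²³ = 9.11×10¹⁸.

9.11×10¹⁸ molecules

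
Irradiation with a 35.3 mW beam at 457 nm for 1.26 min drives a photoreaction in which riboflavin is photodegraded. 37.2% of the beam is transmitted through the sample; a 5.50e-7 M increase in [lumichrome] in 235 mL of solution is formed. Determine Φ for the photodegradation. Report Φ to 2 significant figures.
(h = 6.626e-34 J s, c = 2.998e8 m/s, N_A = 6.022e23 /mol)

Product: (5.50e-7 M)(0.235 L) = 1.293e-7 mol.
Photon energy at 457 nm: hc/λ = (6.626e-34)(2.998e8)/(457e-9) = 4.347e-19 J.
Energy delivered: (35.3 mW)(75.6 s) = 2.669 J.
Photons incident: 2.669 / 4.347e-19 = 6.140e18, i.e. 6.140e18/6.022e23 = 1.020e-5 mol.
Fraction absorbed: 1 − 37.2/100 = 0.6280.
Photons absorbed: 0.6280 × 1.020e-5 = 6.406e-6 mol.
Φ = 1.293e-7 mol / 6.406e-6 mol photons = 0.020.

Φ = 0.020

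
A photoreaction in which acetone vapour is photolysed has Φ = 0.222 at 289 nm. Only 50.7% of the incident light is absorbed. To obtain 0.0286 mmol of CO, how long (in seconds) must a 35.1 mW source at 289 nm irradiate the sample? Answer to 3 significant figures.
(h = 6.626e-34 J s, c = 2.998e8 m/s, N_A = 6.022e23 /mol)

Product: 0.0286 mmol = 2.86e-5 mol.
Photons that must be absorbed: 2.86e-5 / 0.222 = 1.288e-4 mol.
Incident photons needed: 1.288e-4 / 0.507 = 2.540e-4 mol.
Photon energy: hc/λ = 6.874e-19 J; per mole, 4.140e5 J mol⁻¹.
Energy required: 2.540e-4 × 4.140e5 = 105.2 J.
Time: 105.2 J / 0.0351 W = 3000 s.

t ≈ 3000 s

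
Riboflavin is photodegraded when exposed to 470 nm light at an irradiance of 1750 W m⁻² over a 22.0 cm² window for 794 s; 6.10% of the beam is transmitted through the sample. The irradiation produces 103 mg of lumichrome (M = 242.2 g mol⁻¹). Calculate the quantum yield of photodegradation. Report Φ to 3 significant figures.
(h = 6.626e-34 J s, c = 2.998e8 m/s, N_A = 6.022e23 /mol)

Φ = 0.0377

Product: 103 mg / 242.2 g mol⁻¹ = 4.253e-4 mol.
Photon energy at 470 nm: hc/λ = (6.626e-34)(2.998e8)/(470e-9) = 4.227e-19 J.
Energy delivered: (1750 W m⁻²)(22.0e-4 m²)(794 s) = 3057 J.
Photons incident: 3057 / 4.227e-19 = 7.232e21, i.e. 7.232e21/6.022e23 = 0.01201 mol.
Fraction absorbed: 1 − 6.10/100 = 0.9390.
Photons absorbed: 0.9390 × 0.01201 = 0.01128 mol.
Φ = 4.253e-4 mol / 0.01128 mol photons = 0.0377.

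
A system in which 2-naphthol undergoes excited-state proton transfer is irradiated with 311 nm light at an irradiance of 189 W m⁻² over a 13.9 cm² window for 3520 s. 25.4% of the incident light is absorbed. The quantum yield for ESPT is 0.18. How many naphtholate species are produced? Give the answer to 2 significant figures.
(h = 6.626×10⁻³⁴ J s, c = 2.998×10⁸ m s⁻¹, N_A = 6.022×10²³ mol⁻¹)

Photon energy at 311 nm: hc/λ = (6.626×10⁻³⁴)(2.998×10⁸)/(311×10⁻⁹) = 6.387×10⁻¹⁹ J.
Energy delivered: (189 W m⁻²)(13.9×10⁻⁴ m²)(3520 s) = 924.7 J.
Photons incident: 924.7 / 6.387×10⁻¹⁹ = 1.448×10²¹, i.e. 1.448×10²¹/6.022×10²³ = 0.002405 mol.
Photons absorbed: 0.254 × 0.002405 = 6.109×10⁻⁴ mol.
Product: Φ × n_abs = 0.18 × 6.109×10⁻⁴ = 1.100×10⁻⁴ mol.
As a count: 1.100×10⁻⁴ × 6.022×10²³ = 6.6×10¹⁹.

6.6×10¹⁹ species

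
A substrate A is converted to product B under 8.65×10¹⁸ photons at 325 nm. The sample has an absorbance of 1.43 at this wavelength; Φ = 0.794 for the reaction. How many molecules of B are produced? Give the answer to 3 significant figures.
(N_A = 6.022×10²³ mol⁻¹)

Moles of photons: 8.65×10¹⁸ / 6.022×10²³ = 1.436×10⁻⁵ mol.
Fraction absorbed: 1 − 10^(−1.43) = 0.9628.
Photons absorbed: 0.9628 × 1.436×10⁻⁵ = 1.383×10⁻⁵ mol.
Product: Φ × n_abs = 0.794 × 1.383×10⁻⁵ = 1.098×10⁻⁵ mol.
As a count: 1.098×10⁻⁵ × 6.022×10²³ = 6.61×10¹⁸.

6.61×10¹⁸ molecules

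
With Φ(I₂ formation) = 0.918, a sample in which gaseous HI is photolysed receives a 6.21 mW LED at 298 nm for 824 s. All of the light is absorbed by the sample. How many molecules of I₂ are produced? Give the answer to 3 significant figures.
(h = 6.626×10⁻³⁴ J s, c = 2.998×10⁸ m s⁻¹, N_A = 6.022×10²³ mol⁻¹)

7.05×10¹⁸ molecules

Photon energy at 298 nm: hc/λ = (6.626×10⁻³⁴)(2.998×10⁸)/(298×10⁻⁹) = 6.666×10⁻¹⁹ J.
Energy delivered: (6.21 mW)(824 s) = 5.117 J.
Photons incident: 5.117 / 6.666×10⁻¹⁹ = 7.676×10¹⁸, i.e. 7.676×10¹⁸/6.022×10²³ = 1.275×10⁻⁵ mol.
Product: Φ × n_abs = 0.918 × 1.275×10⁻⁵ = 1.170×10⁻⁵ mol.
As a count: 1.170×10⁻⁵ × 6.022×10²³ = 7.05×10¹⁸.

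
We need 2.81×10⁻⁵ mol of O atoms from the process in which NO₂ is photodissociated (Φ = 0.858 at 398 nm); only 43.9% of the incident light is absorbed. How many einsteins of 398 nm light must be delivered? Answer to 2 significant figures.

7.5×10⁻⁵ einstein

Photons that must be absorbed: 2.81×10⁻⁵ / 0.858 = 3.275×10⁻⁵ mol.
Incident photons needed: 3.275×10⁻⁵ / 0.439 = 7.460×10⁻⁵ mol.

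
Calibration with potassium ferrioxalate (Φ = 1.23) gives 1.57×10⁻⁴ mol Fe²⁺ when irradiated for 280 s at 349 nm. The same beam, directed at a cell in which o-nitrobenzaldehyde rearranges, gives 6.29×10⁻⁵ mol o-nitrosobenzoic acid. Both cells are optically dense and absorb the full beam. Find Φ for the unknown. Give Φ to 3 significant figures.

Photons absorbed by the actinometer: 1.57×10⁻⁴ / 1.23 = 1.276×10⁻⁴ mol.
Φ(unknown) = 6.29×10⁻⁵ / 1.276×10⁻⁴ = 0.493.

Φ = 0.493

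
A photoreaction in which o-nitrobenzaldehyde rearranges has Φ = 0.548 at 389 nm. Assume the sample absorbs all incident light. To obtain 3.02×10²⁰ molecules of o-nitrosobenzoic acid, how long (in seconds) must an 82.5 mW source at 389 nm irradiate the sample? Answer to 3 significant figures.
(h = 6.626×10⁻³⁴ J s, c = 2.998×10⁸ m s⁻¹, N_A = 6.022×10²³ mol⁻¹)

t ≈ 3410 s

Product: 3.02×10²⁰ / 6.022×10²³ = 5.015×10⁻⁴ mol.
Photons that must be absorbed: 5.015×10⁻⁴ / 0.548 = 9.151×10⁻⁴ mol.
Photon energy: hc/λ = 5.107×10⁻¹⁹ J; per mole, 3.075×10⁵ J mol⁻¹.
Energy required: 9.151×10⁻⁴ × 3.075×10⁵ = 281.4 J.
Time: 281.4 J / 0.0825 W = 3410 s.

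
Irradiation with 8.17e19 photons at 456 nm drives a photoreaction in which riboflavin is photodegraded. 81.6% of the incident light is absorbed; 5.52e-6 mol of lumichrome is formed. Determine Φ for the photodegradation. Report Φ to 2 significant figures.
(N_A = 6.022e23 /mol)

Φ = 0.050

Moles of photons: 8.17e19 / 6.022e23 = 1.357e-4 mol.
Photons absorbed: 0.816 × 1.357e-4 = 1.107e-4 mol.
Φ = 5.52e-6 mol / 1.107e-4 mol photons = 0.050.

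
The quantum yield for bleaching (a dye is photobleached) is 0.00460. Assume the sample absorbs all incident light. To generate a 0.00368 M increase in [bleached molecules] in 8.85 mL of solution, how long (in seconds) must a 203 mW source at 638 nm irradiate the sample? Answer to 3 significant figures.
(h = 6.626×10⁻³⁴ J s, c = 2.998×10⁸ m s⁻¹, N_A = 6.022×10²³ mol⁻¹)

Product: (0.00368 M)(0.00885 L) = 3.257×10⁻⁵ mol.
Photons that must be absorbed: 3.257×10⁻⁵ / 0.00460 = 0.007080 mol.
Photon energy: hc/λ = 3.114×10⁻¹⁹ J; per mole, 1.875×10⁵ J mol⁻¹.
Energy required: 0.007080 × 1.875×10⁵ = 1328 J.
Time: 1328 J / 0.203 W = 6540 s.

t ≈ 6540 s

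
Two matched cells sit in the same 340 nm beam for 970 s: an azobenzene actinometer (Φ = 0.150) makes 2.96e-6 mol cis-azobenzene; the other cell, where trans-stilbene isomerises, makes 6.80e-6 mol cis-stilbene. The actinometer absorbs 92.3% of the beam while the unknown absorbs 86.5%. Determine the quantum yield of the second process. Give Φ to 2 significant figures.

Φ = 0.37

Photons absorbed by the actinometer: 2.96e-6 / 0.150 = 1.973e-5 mol.
Incident flux: 1.973e-5 / 0.923 = 2.138e-5 einstein.
Absorbed by unknown: 0.865 × 2.138e-5 = 1.849e-5 mol.
Φ(unknown) = 6.80e-6 / 1.849e-5 = 0.37.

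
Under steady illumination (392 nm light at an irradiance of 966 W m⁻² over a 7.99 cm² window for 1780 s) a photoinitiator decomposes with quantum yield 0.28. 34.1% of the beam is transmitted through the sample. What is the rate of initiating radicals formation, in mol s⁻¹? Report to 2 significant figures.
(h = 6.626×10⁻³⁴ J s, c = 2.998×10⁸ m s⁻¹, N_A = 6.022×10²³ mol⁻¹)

4.7×10⁻⁷ mol s⁻¹

Photon energy at 392 nm: hc/λ = (6.626×10⁻³⁴)(2.998×10⁸)/(392×10⁻⁹) = 5.068×10⁻¹⁹ J.
Energy delivered: (966 W m⁻²)(7.99×10⁻⁴ m²)(1780 s) = 1374 J.
Photons incident: 1374 / 5.068×10⁻¹⁹ = 2.711×10²¹, i.e. 2.711×10²¹/6.022×10²³ = 0.004502 mol.
Fraction absorbed: 1 − 34.1/100 = 0.6590.
Photons absorbed: 0.6590 × 0.004502 = 0.002967 mol.
Product formed: 0.28 × 0.002967 = 8.308×10⁻⁴ mol.
Rate: 8.308×10⁻⁴ / 1780 s = 4.7×10⁻⁷ mol s⁻¹.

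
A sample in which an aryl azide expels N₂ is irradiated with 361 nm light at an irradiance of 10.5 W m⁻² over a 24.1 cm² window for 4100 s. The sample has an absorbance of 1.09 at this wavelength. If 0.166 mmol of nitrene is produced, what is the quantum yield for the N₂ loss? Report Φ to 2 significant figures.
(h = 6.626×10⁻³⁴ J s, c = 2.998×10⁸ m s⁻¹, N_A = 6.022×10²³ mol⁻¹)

Product: 0.166 mmol = 1.66×10⁻⁴ mol.
Photon energy at 361 nm: hc/λ = (6.626×10⁻³⁴)(2.998×10⁸)/(361×10⁻⁹) = 5.503×10⁻¹⁹ J.
Energy delivered: (10.5 W m⁻²)(24.1×10⁻⁴ m²)(4100 s) = 103.8 J.
Photons incident: 103.8 / 5.503×10⁻¹⁹ = 1.886×10²⁰, i.e. 1.886×10²⁰/6.022×10²³ = 3.132×10⁻⁴ mol.
Fraction absorbed: 1 − 10^(−1.09) = 0.9187.
Photons absorbed: 0.9187 × 3.132×10⁻⁴ = 2.877×10⁻⁴ mol.
Φ = 1.66×10⁻⁴ mol / 2.877×10⁻⁴ mol photons = 0.58.

Φ = 0.58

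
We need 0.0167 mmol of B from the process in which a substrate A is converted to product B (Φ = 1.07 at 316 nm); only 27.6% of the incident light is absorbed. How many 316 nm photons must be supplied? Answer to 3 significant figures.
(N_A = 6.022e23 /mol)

Product: 0.0167 mmol = 1.67e-5 mol.
Photons that must be absorbed: 1.67e-5 / 1.07 = 1.561e-5 mol.
Incident photons needed: 1.561e-5 / 0.276 = 5.656e-5 mol.
Photon count: 5.656e-5 × 6.022e23 = 3.41e19.

3.41e19 photons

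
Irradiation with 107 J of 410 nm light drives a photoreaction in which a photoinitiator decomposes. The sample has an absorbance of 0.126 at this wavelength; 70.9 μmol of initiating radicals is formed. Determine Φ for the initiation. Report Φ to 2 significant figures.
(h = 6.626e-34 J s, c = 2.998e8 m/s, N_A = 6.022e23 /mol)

Φ = 0.77

Product: 70.9 μmol = 7.09e-5 mol.
Photon energy at 410 nm: hc/λ = (6.626e-34)(2.998e8)/(410e-9) = 4.845e-19 J.
Photons incident: 107 / 4.845e-19 = 2.208e20, i.e. 2.208e20/6.022e23 = 3.667e-4 mol.
Fraction absorbed: 1 − 10^(−0.126) = 0.2518.
Photons absorbed: 0.2518 × 3.667e-4 = 9.234e-5 mol.
Φ = 7.09e-5 mol / 9.234e-5 mol photons = 0.77.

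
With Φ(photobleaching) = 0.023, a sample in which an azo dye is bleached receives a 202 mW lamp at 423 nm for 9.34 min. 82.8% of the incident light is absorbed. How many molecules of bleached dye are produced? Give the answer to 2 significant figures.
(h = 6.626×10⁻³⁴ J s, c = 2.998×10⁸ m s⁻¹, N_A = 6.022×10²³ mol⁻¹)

Photon energy at 423 nm: hc/λ = (6.626×10⁻³⁴)(2.998×10⁸)/(423×10⁻⁹) = 4.696×10⁻¹⁹ J.
Energy delivered: (202 mW)(560.4 s) = 113.2 J.
Photons incident: 113.2 / 4.696×10⁻¹⁹ = 2.411×10²⁰, i.e. 2.411×10²⁰/6.022×10²³ = 4.004×10⁻⁴ mol.
Photons absorbed: 0.828 × 4.004×10⁻⁴ = 3.315×10⁻⁴ mol.
Product: Φ × n_abs = 0.023 × 3.315×10⁻⁴ = 7.625×10⁻⁶ mol.
As a count: 7.625×10⁻⁶ × 6.022×10²³ = 4.6×10¹⁸.

4.6×10¹⁸ molecules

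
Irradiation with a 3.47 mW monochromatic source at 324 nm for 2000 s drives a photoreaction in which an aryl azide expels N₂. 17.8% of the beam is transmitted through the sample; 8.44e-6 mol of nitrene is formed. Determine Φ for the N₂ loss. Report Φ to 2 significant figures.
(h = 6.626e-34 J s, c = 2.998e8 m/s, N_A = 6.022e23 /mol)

Photon energy at 324 nm: hc/λ = (6.626e-34)(2.998e8)/(324e-9) = 6.131e-19 J.
Energy delivered: (3.47 mW)(2000 s) = 6.940 J.
Photons incident: 6.940 / 6.131e-19 = 1.132e19, i.e. 1.132e19/6.022e23 = 1.880e-5 mol.
Fraction absorbed: 1 − 17.8/100 = 0.8220.
Photons absorbed: 0.8220 × 1.880e-5 = 1.545e-5 mol.
Φ = 8.44e-6 mol / 1.545e-5 mol photons = 0.55.

Φ = 0.55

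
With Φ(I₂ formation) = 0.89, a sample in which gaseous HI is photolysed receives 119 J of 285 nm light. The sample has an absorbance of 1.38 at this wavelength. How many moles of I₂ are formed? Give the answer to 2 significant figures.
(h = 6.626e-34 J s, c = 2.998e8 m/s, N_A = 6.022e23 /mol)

Photon energy at 285 nm: hc/λ = (6.626e-34)(2.998e8)/(285e-9) = 6.970e-19 J.
Photons incident: 119 / 6.970e-19 = 1.707e20, i.e. 1.707e20/6.022e23 = 2.835e-4 mol.
Fraction absorbed: 1 − 10^(−1.38) = 0.9583.
Photons absorbed: 0.9583 × 2.835e-4 = 2.717e-4 mol.
Product: Φ × n_abs = 0.89 × 2.717e-4 = 2.418e-4 mol.

2.4e-4 mol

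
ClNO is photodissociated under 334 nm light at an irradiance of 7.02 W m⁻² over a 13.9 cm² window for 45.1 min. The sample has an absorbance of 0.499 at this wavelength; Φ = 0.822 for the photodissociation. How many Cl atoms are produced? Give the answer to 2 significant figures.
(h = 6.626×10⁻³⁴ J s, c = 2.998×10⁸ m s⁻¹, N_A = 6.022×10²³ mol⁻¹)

2.5×10¹⁹ atoms

Photon energy at 334 nm: hc/λ = (6.626×10⁻³⁴)(2.998×10⁸)/(334×10⁻⁹) = 5.948×10⁻¹⁹ J.
Energy delivered: (7.02 W m⁻²)(13.9×10⁻⁴ m²)(2706 s) = 26.40 J.
Photons incident: 26.40 / 5.948×10⁻¹⁹ = 4.438×10¹⁹, i.e. 4.438×10¹⁹/6.022×10²³ = 7.370×10⁻⁵ mol.
Fraction absorbed: 1 − 10^(−0.499) = 0.6830.
Photons absorbed: 0.6830 × 7.370×10⁻⁵ = 5.034×10⁻⁵ mol.
Product: Φ × n_abs = 0.822 × 5.034×10⁻⁵ = 4.138×10⁻⁵ mol.
As a count: 4.138×10⁻⁵ × 6.022×10²³ = 2.5×10¹⁹.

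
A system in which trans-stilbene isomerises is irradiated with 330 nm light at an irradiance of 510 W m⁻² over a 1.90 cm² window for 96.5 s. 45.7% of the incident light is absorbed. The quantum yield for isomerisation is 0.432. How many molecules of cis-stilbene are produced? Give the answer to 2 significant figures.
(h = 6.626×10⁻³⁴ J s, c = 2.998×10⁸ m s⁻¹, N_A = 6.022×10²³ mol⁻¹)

Photon energy at 330 nm: hc/λ = (6.626×10⁻³⁴)(2.998×10⁸)/(330×10⁻⁹) = 6.020×10⁻¹⁹ J.
Energy delivered: (510 W m⁻²)(1.90×10⁻⁴ m²)(96.5 s) = 9.351 J.
Photons incident: 9.351 / 6.020×10⁻¹⁹ = 1.553×10¹⁹, i.e. 1.553×10¹⁹/6.022×10²³ = 2.579×10⁻⁵ mol.
Photons absorbed: 0.457 × 2.579×10⁻⁵ = 1.179×10⁻⁵ mol.
Product: Φ × n_abs = 0.432 × 1.179×10⁻⁵ = 5.093×10⁻⁶ mol.
As a count: 5.093×10⁻⁶ × 6.022×10²³ = 3.1×10¹⁸.

3.1×10¹⁸ molecules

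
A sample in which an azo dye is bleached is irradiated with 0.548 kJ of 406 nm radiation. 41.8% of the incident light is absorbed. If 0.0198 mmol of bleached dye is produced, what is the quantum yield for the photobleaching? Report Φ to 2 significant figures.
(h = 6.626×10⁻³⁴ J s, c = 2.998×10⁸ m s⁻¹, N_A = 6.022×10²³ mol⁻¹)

Product: 0.0198 mmol = 1.98×10⁻⁵ mol.
Photon energy at 406 nm: hc/λ = (6.626×10⁻³⁴)(2.998×10⁸)/(406×10⁻⁹) = 4.893×10⁻¹⁹ J.
Incident energy: 0.548 kJ = 548 J.
Photons incident: 548 / 4.893×10⁻¹⁹ = 1.120×10²¹, i.e. 1.120×10²¹/6.022×10²³ = 0.001860 mol.
Photons absorbed: 0.418 × 0.001860 = 7.775×10⁻⁴ mol.
Φ = 1.98×10⁻⁵ mol / 7.775×10⁻⁴ mol photons = 0.025.

Φ = 0.025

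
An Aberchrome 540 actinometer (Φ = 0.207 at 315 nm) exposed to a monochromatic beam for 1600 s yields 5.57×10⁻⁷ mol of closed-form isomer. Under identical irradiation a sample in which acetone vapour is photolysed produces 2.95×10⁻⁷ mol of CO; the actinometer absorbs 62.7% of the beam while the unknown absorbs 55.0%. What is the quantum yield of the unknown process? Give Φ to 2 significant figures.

Photons absorbed by the actinometer: 5.57×10⁻⁷ / 0.207 = 2.691×10⁻⁶ mol.
Incident flux: 2.691×10⁻⁶ / 0.627 = 4.292×10⁻⁶ einstein.
Absorbed by unknown: 0.550 × 4.292×10⁻⁶ = 2.361×10⁻⁶ mol.
Φ(unknown) = 2.95×10⁻⁷ / 2.361×10⁻⁶ = 0.12.

Φ = 0.12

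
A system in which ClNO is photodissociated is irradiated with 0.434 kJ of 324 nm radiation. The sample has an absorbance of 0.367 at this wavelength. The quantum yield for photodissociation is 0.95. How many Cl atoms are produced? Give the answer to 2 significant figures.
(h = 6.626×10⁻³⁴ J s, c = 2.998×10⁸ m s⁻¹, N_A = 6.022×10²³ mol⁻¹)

Photon energy at 324 nm: hc/λ = (6.626×10⁻³⁴)(2.998×10⁸)/(324×10⁻⁹) = 6.131×10⁻¹⁹ J.
Incident energy: 0.434 kJ = 434 J.
Photons incident: 434 / 6.131×10⁻¹⁹ = 7.079×10²⁰, i.e. 7.079×10²⁰/6.022×10²³ = 0.001176 mol.
Fraction absorbed: 1 − 10^(−0.367) = 0.5705.
Photons absorbed: 0.5705 × 0.001176 = 6.709×10⁻⁴ mol.
Product: Φ × n_abs = 0.95 × 6.709×10⁻⁴ = 6.374×10⁻⁴ mol.
As a count: 6.374×10⁻⁴ × 6.022×10²³ = 3.8×10²⁰.

3.8×10²⁰ atoms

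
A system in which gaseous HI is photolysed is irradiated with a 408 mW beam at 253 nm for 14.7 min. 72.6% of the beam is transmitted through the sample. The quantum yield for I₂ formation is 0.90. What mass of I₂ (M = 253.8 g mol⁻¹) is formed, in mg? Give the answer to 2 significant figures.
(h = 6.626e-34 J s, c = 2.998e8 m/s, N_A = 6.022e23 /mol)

48 mg

Photon energy at 253 nm: hc/λ = (6.626e-34)(2.998e8)/(253e-9) = 7.852e-19 J.
Energy delivered: (408 mW)(882 s) = 359.9 J.
Photons incident: 359.9 / 7.852e-19 = 4.584e20, i.e. 4.584e20/6.022e23 = 7.612e-4 mol.
Fraction absorbed: 1 − 72.6/100 = 0.2740.
Photons absorbed: 0.2740 × 7.612e-4 = 2.086e-4 mol.
Product: Φ × n_abs = 0.90 × 2.086e-4 = 1.877e-4 mol.
Mass: 1.877e-4 × 253.8 = 0.04764 g = 48 mg.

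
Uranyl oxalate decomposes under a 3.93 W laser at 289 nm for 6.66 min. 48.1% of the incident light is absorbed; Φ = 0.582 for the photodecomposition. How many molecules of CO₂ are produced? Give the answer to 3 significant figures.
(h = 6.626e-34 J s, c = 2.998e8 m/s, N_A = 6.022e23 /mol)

6.40e20 molecules

Photon energy at 289 nm: hc/λ = (6.626e-34)(2.998e8)/(289e-9) = 6.874e-19 J.
Energy delivered: (3.93 W)(399.6 s) = 1570 J.
Photons incident: 1570 / 6.874e-19 = 2.284e21, i.e. 2.284e21/6.022e23 = 0.003793 mol.
Photons absorbed: 0.481 × 0.003793 = 0.001824 mol.
Product: Φ × n_abs = 0.582 × 0.001824 = 0.001062 mol.
As a count: 0.001062 × 6.022e23 = 6.40e20.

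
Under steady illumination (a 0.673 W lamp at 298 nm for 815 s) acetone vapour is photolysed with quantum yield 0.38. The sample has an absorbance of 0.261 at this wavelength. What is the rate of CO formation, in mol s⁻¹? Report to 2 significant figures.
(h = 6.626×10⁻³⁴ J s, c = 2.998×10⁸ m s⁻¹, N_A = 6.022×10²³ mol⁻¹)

Photon energy at 298 nm: hc/λ = (6.626×10⁻³⁴)(2.998×10⁸)/(298×10⁻⁹) = 6.666×10⁻¹⁹ J.
Energy delivered: (0.673 W)(815 s) = 548.5 J.
Photons incident: 548.5 / 6.666×10⁻¹⁹ = 8.228×10²⁰, i.e. 8.228×10²⁰/6.022×10²³ = 0.001366 mol.
Fraction absorbed: 1 − 10^(−0.261) = 0.4517.
Photons absorbed: 0.4517 × 0.001366 = 6.170×10⁻⁴ mol.
Product formed: 0.38 × 6.170×10⁻⁴ = 2.345×10⁻⁴ mol.
Rate: 2.345×10⁻⁴ / 815 s = 2.9×10⁻⁷ mol s⁻¹.

2.9×10⁻⁷ mol s⁻¹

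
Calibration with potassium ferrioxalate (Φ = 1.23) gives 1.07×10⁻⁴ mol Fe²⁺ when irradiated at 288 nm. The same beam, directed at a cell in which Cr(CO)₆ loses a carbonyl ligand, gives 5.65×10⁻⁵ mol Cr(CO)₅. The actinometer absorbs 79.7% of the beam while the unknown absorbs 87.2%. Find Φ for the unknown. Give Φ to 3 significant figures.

Φ = 0.594

Photons absorbed by the actinometer: 1.07×10⁻⁴ / 1.23 = 8.699×10⁻⁵ mol.
Incident flux: 8.699×10⁻⁵ / 0.797 = 1.091×10⁻⁴ einstein.
Absorbed by unknown: 0.872 × 1.091×10⁻⁴ = 9.514×10⁻⁵ mol.
Φ(unknown) = 5.65×10⁻⁵ / 9.514×10⁻⁵ = 0.594.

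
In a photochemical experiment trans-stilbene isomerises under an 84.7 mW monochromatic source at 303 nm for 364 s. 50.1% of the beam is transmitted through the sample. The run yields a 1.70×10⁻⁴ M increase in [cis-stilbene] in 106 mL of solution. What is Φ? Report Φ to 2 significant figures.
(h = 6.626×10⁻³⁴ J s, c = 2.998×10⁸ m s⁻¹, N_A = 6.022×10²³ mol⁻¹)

Product: (1.70×10⁻⁴ M)(0.106 L) = 1.802×10⁻⁵ mol.
Photon energy at 303 nm: hc/λ = (6.626×10⁻³⁴)(2.998×10⁸)/(303×10⁻⁹) = 6.556×10⁻¹⁹ J.
Energy delivered: (84.7 mW)(364 s) = 30.83 J.
Photons incident: 30.83 / 6.556×10⁻¹⁹ = 4.703×10¹⁹, i.e. 4.703×10¹⁹/6.022×10²³ = 7.810×10⁻⁵ mol.
Fraction absorbed: 1 − 50.1/100 = 0.4990.
Photons absorbed: 0.4990 × 7.810×10⁻⁵ = 3.897×10⁻⁵ mol.
Φ = 1.802×10⁻⁵ mol / 3.897×10⁻⁵ mol photons = 0.46.

Φ = 0.46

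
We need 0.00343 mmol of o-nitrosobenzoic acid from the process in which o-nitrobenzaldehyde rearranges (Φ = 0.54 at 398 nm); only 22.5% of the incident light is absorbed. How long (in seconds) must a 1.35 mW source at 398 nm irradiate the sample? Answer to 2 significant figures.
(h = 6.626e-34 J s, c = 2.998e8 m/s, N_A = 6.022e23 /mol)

t ≈ 6300 s

Product: 0.00343 mmol = 3.43e-6 mol.
Photons that must be absorbed: 3.43e-6 / 0.54 = 6.352e-6 mol.
Incident photons needed: 6.352e-6 / 0.225 = 2.823e-5 mol.
Photon energy: hc/λ = 4.991e-19 J; per mole, 3.006e5 J mol⁻¹.
Energy required: 2.823e-5 × 3.006e5 = 8.486 J.
Time: 8.486 J / 0.00135 W = 6300 s.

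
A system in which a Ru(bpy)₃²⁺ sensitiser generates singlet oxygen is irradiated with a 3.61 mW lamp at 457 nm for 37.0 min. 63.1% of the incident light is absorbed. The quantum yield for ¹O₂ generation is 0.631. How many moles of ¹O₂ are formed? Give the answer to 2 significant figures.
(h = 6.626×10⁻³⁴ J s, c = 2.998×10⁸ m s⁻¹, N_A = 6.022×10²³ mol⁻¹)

Photon energy at 457 nm: hc/λ = (6.626×10⁻³⁴)(2.998×10⁸)/(457×10⁻⁹) = 4.347×10⁻¹⁹ J.
Energy delivered: (3.61 mW)(2220 s) = 8.014 J.
Photons incident: 8.014 / 4.347×10⁻¹⁹ = 1.844×10¹⁹, i.e. 1.844×10¹⁹/6.022×10²³ = 3.062×10⁻⁵ mol.
Photons absorbed: 0.631 × 3.062×10⁻⁵ = 1.932×10⁻⁵ mol.
Product: Φ × n_abs = 0.631 × 1.932×10⁻⁵ = 1.219×10⁻⁵ mol.

1.2×10⁻⁵ mol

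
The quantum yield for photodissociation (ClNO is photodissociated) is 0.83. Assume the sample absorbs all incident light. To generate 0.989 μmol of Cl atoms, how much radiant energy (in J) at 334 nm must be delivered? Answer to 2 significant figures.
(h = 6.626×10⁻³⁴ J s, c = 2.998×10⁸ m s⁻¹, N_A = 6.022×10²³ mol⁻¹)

Product: 0.989 μmol = 9.89×10⁻⁷ mol.
Photons that must be absorbed: 9.89×10⁻⁷ / 0.83 = 1.192×10⁻⁶ mol.
Photon energy: hc/λ = 5.948×10⁻¹⁹ J; per mole, 3.582×10⁵ J mol⁻¹.
Energy required: 1.192×10⁻⁶ × 3.582×10⁵ = 0.43 J.

0.43 J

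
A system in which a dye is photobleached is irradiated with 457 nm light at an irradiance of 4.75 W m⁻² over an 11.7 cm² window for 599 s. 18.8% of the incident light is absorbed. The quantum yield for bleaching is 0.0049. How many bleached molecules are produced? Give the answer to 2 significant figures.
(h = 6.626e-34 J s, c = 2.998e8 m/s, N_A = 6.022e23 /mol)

Photon energy at 457 nm: hc/λ = (6.626e-34)(2.998e8)/(457e-9) = 4.347e-19 J.
Energy delivered: (4.75 W m⁻²)(11.7e-4 m²)(599 s) = 3.329 J.
Photons incident: 3.329 / 4.347e-19 = 7.658e18, i.e. 7.658e18/6.022e23 = 1.272e-5 mol.
Photons absorbed: 0.188 × 1.272e-5 = 2.391e-6 mol.
Product: Φ × n_abs = 0.0049 × 2.391e-6 = 1.172e-8 mol.
As a count: 1.172e-8 × 6.022e23 = 7.1e15.

7.1e15 bleached molecules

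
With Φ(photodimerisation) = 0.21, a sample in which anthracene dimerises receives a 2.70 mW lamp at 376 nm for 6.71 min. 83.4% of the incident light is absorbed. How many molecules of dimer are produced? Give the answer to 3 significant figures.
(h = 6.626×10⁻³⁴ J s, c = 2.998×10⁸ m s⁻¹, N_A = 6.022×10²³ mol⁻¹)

3.60×10¹⁷ molecules

Photon energy at 376 nm: hc/λ = (6.626×10⁻³⁴)(2.998×10⁸)/(376×10⁻⁹) = 5.283×10⁻¹⁹ J.
Energy delivered: (2.70 mW)(402.6 s) = 1.087 J.
Photons incident: 1.087 / 5.283×10⁻¹⁹ = 2.058×10¹⁸, i.e. 2.058×10¹⁸/6.022×10²³ = 3.417×10⁻⁶ mol.
Photons absorbed: 0.834 × 3.417×10⁻⁶ = 2.850×10⁻⁶ mol.
Product: Φ × n_abs = 0.21 × 2.850×10⁻⁶ = 5.985×10⁻⁷ mol.
As a count: 5.985×10⁻⁷ × 6.022×10²³ = 3.60×10¹⁷.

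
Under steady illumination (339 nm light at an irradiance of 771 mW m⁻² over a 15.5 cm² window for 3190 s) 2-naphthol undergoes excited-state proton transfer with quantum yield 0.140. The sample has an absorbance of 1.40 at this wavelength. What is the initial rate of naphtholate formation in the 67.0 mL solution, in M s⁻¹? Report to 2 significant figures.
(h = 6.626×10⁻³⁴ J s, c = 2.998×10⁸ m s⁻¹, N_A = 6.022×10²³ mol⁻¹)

6.8×10⁻⁹ M s⁻¹

Photon energy at 339 nm: hc/λ = (6.626×10⁻³⁴)(2.998×10⁸)/(339×10⁻⁹) = 5.860×10⁻¹⁹ J.
Energy delivered: (771 mW m⁻²)(15.5×10⁻⁴ m²)(3190 s) = 3.812 J.
Photons incident: 3.812 / 5.860×10⁻¹⁹ = 6.505×10¹⁸, i.e. 6.505×10¹⁸/6.022×10²³ = 1.080×10⁻⁵ mol.
Fraction absorbed: 1 − 10^(−1.40) = 0.9602.
Photons absorbed: 0.9602 × 1.080×10⁻⁵ = 1.037×10⁻⁵ mol.
Product formed: 0.140 × 1.037×10⁻⁵ = 1.452×10⁻⁶ mol.
Rate: 1.452×10⁻⁶ mol / (3190 s × 0.067 L) = 6.8×10⁻⁹ M s⁻¹.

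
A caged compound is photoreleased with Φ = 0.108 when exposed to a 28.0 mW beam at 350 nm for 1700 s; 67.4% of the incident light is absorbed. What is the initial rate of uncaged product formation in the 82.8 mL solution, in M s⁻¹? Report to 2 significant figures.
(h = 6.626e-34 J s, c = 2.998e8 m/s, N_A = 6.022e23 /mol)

7.2e-8 M s⁻¹

Photon energy at 350 nm: hc/λ = (6.626e-34)(2.998e8)/(350e-9) = 5.676e-19 J.
Energy delivered: (28.0 mW)(1700 s) = 47.60 J.
Photons incident: 47.60 / 5.676e-19 = 8.386e19, i.e. 8.386e19/6.022e23 = 1.393e-4 mol.
Photons absorbed: 0.674 × 1.393e-4 = 9.389e-5 mol.
Product formed: 0.108 × 9.389e-5 = 1.014e-5 mol.
Rate: 1.014e-5 mol / (1700 s × 0.0828 L) = 7.2e-8 M s⁻¹.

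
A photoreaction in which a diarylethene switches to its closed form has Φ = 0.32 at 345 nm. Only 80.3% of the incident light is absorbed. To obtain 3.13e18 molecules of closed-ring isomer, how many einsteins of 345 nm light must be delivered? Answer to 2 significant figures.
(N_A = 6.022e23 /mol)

2.0e-5 einstein

Product: 3.13e18 / 6.022e23 = 5.198e-6 mol.
Photons that must be absorbed: 5.198e-6 / 0.32 = 1.624e-5 mol.
Incident photons needed: 1.624e-5 / 0.803 = 2.022e-5 mol.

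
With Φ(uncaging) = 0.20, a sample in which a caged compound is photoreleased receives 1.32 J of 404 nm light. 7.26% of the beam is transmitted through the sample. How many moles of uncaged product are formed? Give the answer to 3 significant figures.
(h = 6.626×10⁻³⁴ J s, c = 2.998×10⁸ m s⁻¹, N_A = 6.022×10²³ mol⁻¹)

Photon energy at 404 nm: hc/λ = (6.626×10⁻³⁴)(2.998×10⁸)/(404×10⁻⁹) = 4.917×10⁻¹⁹ J.
Photons incident: 1.32 / 4.917×10⁻¹⁹ = 2.685×10¹⁸, i.e. 2.685×10¹⁸/6.022×10²³ = 4.459×10⁻⁶ mol.
Fraction absorbed: 1 − 7.26/100 = 0.9274.
Photons absorbed: 0.9274 × 4.459×10⁻⁶ = 4.135×10⁻⁶ mol.
Product: Φ × n_abs = 0.20 × 4.135×10⁻⁶ = 8.270×10⁻⁷ mol.

8.27×10⁻⁷ mol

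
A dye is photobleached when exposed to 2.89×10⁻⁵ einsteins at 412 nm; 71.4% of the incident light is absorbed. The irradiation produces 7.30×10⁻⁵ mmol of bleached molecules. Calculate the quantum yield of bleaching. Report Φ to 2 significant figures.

Product: 7.30×10⁻⁵ mmol = 7.30×10⁻⁸ mol.
Photons absorbed: 0.714 × 2.89×10⁻⁵ = 2.063×10⁻⁵ mol.
Φ = 7.30×10⁻⁸ mol / 2.063×10⁻⁵ mol photons = 0.0035.

Φ = 0.0035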